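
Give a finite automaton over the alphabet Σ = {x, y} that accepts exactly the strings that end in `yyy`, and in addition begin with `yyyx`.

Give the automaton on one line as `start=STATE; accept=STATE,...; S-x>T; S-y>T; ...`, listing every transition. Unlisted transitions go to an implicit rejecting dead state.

start=s0; accept=s8; s0-x>s1; s0-y>s2; s1-x>s1; s1-y>s1; s2-x>s1; s2-y>s3; s3-x>s1; s3-y>s4; s4-x>s5; s4-y>s1; s5-x>s5; s5-y>s6; s6-x>s5; s6-y>s7; s7-x>s5; s7-y>s8; s8-x>s5; s8-y>s8

Run two small machines in parallel and take their product. One (4 states) tracks how much of the suffix `yyy` has currently been matched; the other (6 states) tracks whether the input so far still matches the prefix `yyyx`. Each combined state is a pair, one component from each; accept when both components accept. Equivalent product states are then merged.
A 9-state machine:
        x   y  
>  s0   s1  s2 
   s1   s1  s1 
   s2   s1  s3 
   s3   s1  s4 
   s4   s5  s1 
   s5   s5  s6 
   s6   s5  s7 
   s7   s5  s8 
 * s8   s5  s8 
(> = start, * = accepting)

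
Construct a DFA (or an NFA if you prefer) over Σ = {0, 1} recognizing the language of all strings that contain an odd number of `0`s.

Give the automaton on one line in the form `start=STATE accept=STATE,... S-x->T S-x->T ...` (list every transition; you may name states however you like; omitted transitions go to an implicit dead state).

start=S0 accept=S1 S0-0->S1 S0-1->S0 S1-0->S0 S1-1->S1

The only thing that matters is how many `0`s have appeared, reduced mod 2. Use one state per residue: S0 for 0, …, S1 for 1. Reading `0` moves to the next residue; anything else stays put. S1 is accepting.
With 2 states:
        0   1  
>  S0   S1  S0 
 * S1   S0  S1 
(> = start, * = accepting)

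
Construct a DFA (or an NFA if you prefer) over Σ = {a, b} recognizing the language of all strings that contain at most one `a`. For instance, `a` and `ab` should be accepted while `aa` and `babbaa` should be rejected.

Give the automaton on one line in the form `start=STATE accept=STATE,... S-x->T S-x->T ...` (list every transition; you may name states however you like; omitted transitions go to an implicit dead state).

start=q0 accept=q0,q1 q0-a->q1 q0-b->q0 q1-a->q2 q1-b->q1 q2-a->q2 q2-b->q2

Count `a`s, saturating at 2: state q0 means no `a` yet, q1 means one `a` seen, q2 means more than one. Each `a` increments (capped at q2); other symbols loop. Accept from {q0, q1}.
With 3 states:
        a   b  
>* q0   q1  q0 
 * q1   q2  q1 
   q2   q2  q2 
(> = start, * = accepting)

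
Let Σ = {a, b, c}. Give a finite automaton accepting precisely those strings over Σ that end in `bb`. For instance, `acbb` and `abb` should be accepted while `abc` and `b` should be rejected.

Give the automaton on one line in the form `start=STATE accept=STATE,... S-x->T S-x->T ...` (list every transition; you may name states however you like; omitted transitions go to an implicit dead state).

Remember how much of `bb` the current input suffix matches. State s0 means no match yet; s1 means the last symbol is `b`; s2 means the last 2 symbols are `bb`. Only s2 accepts. On a mismatch, fall back to the longest proper suffix that is still a prefix of `bb`.
With 3 states:
        a   b   c  
>  s0   s0  s1  s0 
   s1   s0  s2  s0 
 * s2   s0  s2  s0 
(> = start, * = accepting)

start=s0 accept=s2 s0-a->s0 s0-b->s1 s0-c->s0 s1-a->s0 s1-b->s2 s1-c->s0 s2-a->s0 s2-b->s2 s2-c->s0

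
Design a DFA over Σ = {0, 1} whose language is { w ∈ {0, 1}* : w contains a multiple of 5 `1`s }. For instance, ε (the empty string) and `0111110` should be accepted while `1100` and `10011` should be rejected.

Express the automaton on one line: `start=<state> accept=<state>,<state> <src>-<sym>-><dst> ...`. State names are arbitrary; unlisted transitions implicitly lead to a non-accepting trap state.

start=A accept=A A-0->A A-1->B B-0->B B-1->C C-0->C C-1->D D-0->D D-1->E E-0->E E-1->A

The only thing that matters is how many `1`s have appeared, reduced mod 5. Use one state per residue: A for 0, …, E for 4. Reading `1` moves to the next residue; anything else stays put. A is accepting.
A 5-state machine:
       0  1 
>* A   A  B 
   B   B  C 
   C   C  D 
   D   D  E 
   E   E  A 
(> = start, * = accepting)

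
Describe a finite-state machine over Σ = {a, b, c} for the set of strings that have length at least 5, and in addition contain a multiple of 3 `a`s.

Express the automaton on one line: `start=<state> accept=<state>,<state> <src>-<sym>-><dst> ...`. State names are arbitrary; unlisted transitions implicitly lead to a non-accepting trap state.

start=q0 accept=q11 q0-a->q1 q0-b->q2 q0-c->q2 q1-a->q3 q1-b->q4 q1-c->q4 q2-a->q4 q2-b->q5 q2-c->q5 q3-a->q6 q3-b->q7 q3-c->q7 q4-a->q7 q4-b->q8 q4-c->q8 q5-a->q8 q5-b->q6 q5-c->q6 q6-a->q8 q6-b->q9 q6-c->q9 q7-a->q9 q7-b->q10 q7-c->q10 q8-a->q10 q8-b->q8 q8-c->q8 q9-a->q8 q9-b->q11 q9-c->q11 q10-a->q11 q10-b->q10 q10-c->q10 q11-a->q8 q11-b->q11 q11-c->q11

Run two small machines in parallel and take their product. The first has 7 states tracking the input length, saturating at 6; the second has 3 states tracking the count of `a`s modulo 3. A product state is a pair (one from each), accepting exactly when both do. Minimizing collapses redundant product states.
A 12-state machine:
          a    b    c  
>  q0     q1   q2   q2 
   q1     q3   q4   q4 
   q2     q4   q5   q5 
   q3     q6   q7   q7 
   q4     q7   q8   q8 
   q5     q8   q6   q6 
   q6     q8   q9   q9 
   q7     q9  q10  q10 
   q8    q10   q8   q8 
   q9     q8  q11  q11 
   q10   q11  q10  q10 
 * q11    q8  q11  q11 
(> = start, * = accepting)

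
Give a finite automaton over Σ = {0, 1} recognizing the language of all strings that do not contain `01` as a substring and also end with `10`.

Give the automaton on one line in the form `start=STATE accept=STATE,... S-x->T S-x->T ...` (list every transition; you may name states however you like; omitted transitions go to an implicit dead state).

start=q0 accept=q4 q0-0->q1 q0-1->q2 q1-0->q1 q1-1->q3 q2-0->q4 q2-1->q2 q3-0->q5 q3-1->q3 q4-0->q1 q4-1->q3 q5-0->q6 q5-1->q3 q6-0->q6 q6-1->q3

Build one automaton per condition and run them in lockstep. The first has 3 states tracking partial matches of the forbidden pattern `01`; the second has 3 states tracking how much of the suffix `10` has currently been matched. A product state is a pair (one from each), accepting exactly when both do.
With 7 states:
        0   1  
>  q0   q1  q2 
   q1   q1  q3 
   q2   q4  q2 
   q3   q5  q3 
 * q4   q1  q3 
   q5   q6  q3 
   q6   q6  q3 
(> = start, * = accepting)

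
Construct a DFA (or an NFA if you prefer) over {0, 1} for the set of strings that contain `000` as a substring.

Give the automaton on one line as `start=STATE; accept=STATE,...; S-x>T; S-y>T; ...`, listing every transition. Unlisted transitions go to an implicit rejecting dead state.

States q0..q2 record the length of the longest prefix of `000` that matches the current input suffix. Reaching q3 means `000` has been seen, and we stay there forever. Accept from q3.
A 4-state machine:
        0   1  
>  q0   q1  q0 
   q1   q2  q0 
   q2   q3  q0 
 * q3   q3  q3 
(> = start, * = accepting)

start=q0; accept=q3; q0-0>q1; q0-1>q0; q1-0>q2; q1-1>q0; q2-0>q3; q2-1>q0; q3-0>q3; q3-1>q3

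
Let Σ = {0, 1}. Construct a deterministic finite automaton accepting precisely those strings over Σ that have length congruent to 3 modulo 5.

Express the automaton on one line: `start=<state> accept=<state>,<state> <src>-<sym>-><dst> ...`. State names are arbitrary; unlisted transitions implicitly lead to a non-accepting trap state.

start=s0 accept=s3 s0-0->s1 s0-1->s1 s1-0->s2 s1-1->s2 s2-0->s3 s2-1->s3 s3-0->s4 s3-1->s4 s4-0->s0 s4-1->s0

Only the length mod 5 matters, so use a 5-cycle: from any state, every input symbol moves to the next state, wrapping s4 back to s0. Mark s3 accepting.
5 states suffice.
        0   1  
>  s0   s1  s1 
   s1   s2  s2 
   s2   s3  s3 
 * s3   s4  s4 
   s4   s0  s0 
(> = start, * = accepting)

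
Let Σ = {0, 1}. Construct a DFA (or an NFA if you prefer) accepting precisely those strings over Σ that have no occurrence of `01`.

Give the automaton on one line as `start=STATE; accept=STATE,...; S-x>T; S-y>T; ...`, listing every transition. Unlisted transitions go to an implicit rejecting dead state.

start=A; accept=A,B; A-0>B; A-1>A; B-0>B; B-1>C; C-0>C; C-1>C

Track partial matches of the forbidden pattern `01`. State C is a dead state reached once `01` has occurred; every other state accepts. A means no part of `01` is currently matched.
A 3-state machine:
       0  1 
>* A   B  A 
 * B   B  C 
   C   C  C 
(> = start, * = accepting)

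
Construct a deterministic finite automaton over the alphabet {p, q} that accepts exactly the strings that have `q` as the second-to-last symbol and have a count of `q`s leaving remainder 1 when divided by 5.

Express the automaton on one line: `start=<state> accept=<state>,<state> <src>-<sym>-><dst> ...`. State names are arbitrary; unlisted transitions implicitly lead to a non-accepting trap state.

start=S0 accept=S5,S22 S0-p->S1 S0-q->S2 S1-p->S3 S1-q->S4 S2-p->S5 S2-q->S6 S3-p->S3 S3-q->S4 S4-p->S5 S4-q->S6 S5-p->S7 S5-q->S8 S6-p->S9 S6-q->S10 S7-p->S7 S7-q->S8 S8-p->S9 S8-q->S10 S9-p->S11 S9-q->S12 S10-p->S13 S10-q->S14 S11-p->S11 S11-q->S12 S12-p->S13 S12-q->S14 S13-p->S15 S13-q->S16 S14-p->S17 S14-q->S18 S15-p->S15 S15-q->S16 S16-p->S17 S16-q->S18 S17-p->S19 S17-q->S20 S18-p->S21 S18-q->S22 S19-p->S19 S19-q->S20 S20-p->S21 S20-q->S22 S21-p->S3 S21-q->S4 S22-p->S5 S22-q->S6

Handle the two conditions separately and then intersect. The first has 7 states tracking the last 2 symbols read; the second has 5 states tracking the count of `q`s modulo 5. A product state is a pair (one from each), accepting exactly when both do.
23 states suffice.
          p    q  
>  S0     S1   S2 
   S1     S3   S4 
   S2     S5   S6 
   S3     S3   S4 
   S4     S5   S6 
 * S5     S7   S8 
   S6     S9  S10 
   S7     S7   S8 
   S8     S9  S10 
   S9    S11  S12 
   S10   S13  S14 
   S11   S11  S12 
   S12   S13  S14 
   S13   S15  S16 
   S14   S17  S18 
   S15   S15  S16 
   S16   S17  S18 
   S17   S19  S20 
   S18   S21  S22 
   S19   S19  S20 
   S20   S21  S22 
   S21    S3   S4 
 * S22    S5   S6 
(> = start, * = accepting)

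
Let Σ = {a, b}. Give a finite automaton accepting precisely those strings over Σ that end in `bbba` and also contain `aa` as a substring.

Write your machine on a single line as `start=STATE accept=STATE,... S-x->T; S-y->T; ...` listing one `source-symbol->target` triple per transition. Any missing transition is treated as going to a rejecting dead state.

Handle the two conditions separately and then intersect. The first has 5 states tracking how much of the suffix `bbba` has currently been matched; the second has 3 states tracking whether and how much of `aa` has been seen. A product state is a pair (one from each), accepting exactly when both do.
An 11-state machine:
          a    b  
>  S0     S1   S2 
   S1     S3   S2 
   S2     S1   S4 
   S3     S3   S5 
   S4     S1   S6 
   S5     S3   S7 
   S6     S8   S6 
   S7     S3   S9 
   S8     S3   S2 
   S9    S10   S9 
 * S10    S3   S5 
(> = start, * = accepting)

start=S0; accept=S10; S0-a->S1; S0-b->S2; S1-a->S3; S1-b->S2; S2-a->S1; S2-b->S4; S3-a->S3; S3-b->S5; S4-a->S1; S4-b->S6; S5-a->S3; S5-b->S7; S6-a->S8; S6-b->S6; S7-a->S3; S7-b->S9; S8-a->S3; S8-b->S2; S9-a->S10; S9-b->S9; S10-a->S3; S10-b->S5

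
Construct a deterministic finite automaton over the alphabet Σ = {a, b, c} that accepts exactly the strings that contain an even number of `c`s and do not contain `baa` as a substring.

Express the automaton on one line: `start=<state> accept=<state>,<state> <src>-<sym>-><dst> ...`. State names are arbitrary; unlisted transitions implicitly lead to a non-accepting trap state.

Handle the two conditions separately and then intersect. One (2 states) tracks the count of `c`s modulo 2; the other (4 states) tracks partial matches of the forbidden pattern `baa`. Each combined state is a pair, one component from each; accept when both components accept. Equivalent product states are then merged.
7 states suffice.
        a   b   c  
>* q0   q0  q1  q2 
 * q1   q3  q1  q2 
   q2   q2  q4  q0 
 * q3   q5  q1  q2 
   q4   q6  q4  q0 
   q5   q5  q5  q5 
   q6   q5  q4  q0 
(> = start, * = accepting)

start=q0 accept=q0,q1,q3 q0-a->q0 q0-b->q1 q0-c->q2 q1-a->q3 q1-b->q1 q1-c->q2 q2-a->q2 q2-b->q4 q2-c->q0 q3-a->q5 q3-b->q1 q3-c->q2 q4-a->q6 q4-b->q4 q4-c->q0 q5-a->q5 q5-b->q5 q5-c->q5 q6-a->q5 q6-b->q4 q6-c->q0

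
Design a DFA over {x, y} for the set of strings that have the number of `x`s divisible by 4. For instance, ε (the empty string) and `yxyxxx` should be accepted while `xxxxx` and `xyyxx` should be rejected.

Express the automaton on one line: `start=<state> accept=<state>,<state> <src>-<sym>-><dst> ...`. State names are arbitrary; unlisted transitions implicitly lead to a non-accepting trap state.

start=s0 accept=s0 s0-x->s1 s0-y->s0 s1-x->s2 s1-y->s1 s2-x->s3 s2-y->s2 s3-x->s0 s3-y->s3

The only thing that matters is how many `x`s have appeared, reduced mod 4. Use one state per residue: s0 for 0, …, s3 for 3. Reading `x` moves to the next residue; anything else stays put. s0 is accepting.
With 4 states:
        x   y  
>* s0   s1  s0 
   s1   s2  s1 
   s2   s3  s2 
   s3   s0  s3 
(> = start, * = accepting)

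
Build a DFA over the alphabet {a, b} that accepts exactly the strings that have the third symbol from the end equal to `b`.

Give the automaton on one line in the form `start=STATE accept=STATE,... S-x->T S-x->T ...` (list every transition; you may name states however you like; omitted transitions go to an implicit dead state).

start=s0 accept=s11,s12,s13,s14 s0-a->s1 s0-b->s2 s1-a->s3 s1-b->s4 s2-a->s5 s2-b->s6 s3-a->s7 s3-b->s8 s4-a->s9 s4-b->s10 s5-a->s11 s5-b->s12 s6-a->s13 s6-b->s14 s7-a->s7 s7-b->s8 s8-a->s9 s8-b->s10 s9-a->s11 s9-b->s12 s10-a->s13 s10-b->s14 s11-a->s7 s11-b->s8 s12-a->s9 s12-b->s10 s13-a->s11 s13-b->s12 s14-a->s13 s14-b->s14

A DFA must remember the last 3 symbols (since which symbol is third-to-last isn't known until the input ends). Use one state per possible window of the last ≤3 symbols; accept from those whose window starts with `b`.
With 15 states:
          a    b  
>  s0     s1   s2 
   s1     s3   s4 
   s2     s5   s6 
   s3     s7   s8 
   s4     s9  s10 
   s5    s11  s12 
   s6    s13  s14 
   s7     s7   s8 
   s8     s9  s10 
   s9    s11  s12 
   s10   s13  s14 
 * s11    s7   s8 
 * s12    s9  s10 
 * s13   s11  s12 
 * s14   s13  s14 
(> = start, * = accepting)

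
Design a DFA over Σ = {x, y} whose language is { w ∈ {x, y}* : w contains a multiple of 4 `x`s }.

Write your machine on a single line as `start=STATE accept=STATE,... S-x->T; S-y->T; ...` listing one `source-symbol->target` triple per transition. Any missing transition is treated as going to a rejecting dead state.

The only thing that matters is how many `x`s have appeared, reduced mod 4. Use one state per residue: q0 for 0, …, q3 for 3. Reading `x` moves to the next residue; anything else stays put. q0 is accepting.
With 4 states:
        x   y  
>* q0   q1  q0 
   q1   q2  q1 
   q2   q3  q2 
   q3   q0  q3 
(> = start, * = accepting)

start=q0; accept=q0; q0-x->q1; q0-y->q0; q1-x->q2; q1-y->q1; q2-x->q3; q2-y->q2; q3-x->q0; q3-y->q3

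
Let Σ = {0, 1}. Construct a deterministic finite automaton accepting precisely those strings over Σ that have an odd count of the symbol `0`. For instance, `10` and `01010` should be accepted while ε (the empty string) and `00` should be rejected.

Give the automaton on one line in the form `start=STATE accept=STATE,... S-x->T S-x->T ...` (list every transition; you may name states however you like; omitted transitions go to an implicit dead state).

start=A accept=B A-0->B A-1->A B-0->A B-1->B

Keep the running count of `0`s modulo 2: each `0` advances along the cycle A → B → A while other symbols loop. Accept at B.
A 2-state machine:
       0  1 
>  A   B  A 
 * B   A  B 
(> = start, * = accepting)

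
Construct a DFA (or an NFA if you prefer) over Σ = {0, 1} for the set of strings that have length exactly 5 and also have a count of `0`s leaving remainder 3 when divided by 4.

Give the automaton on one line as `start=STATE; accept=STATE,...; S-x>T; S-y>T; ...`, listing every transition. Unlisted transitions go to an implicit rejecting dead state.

Handle the two conditions separately and then intersect. The first has 7 states tracking the input length, saturating at 6; the second has 4 states tracking the count of `0`s modulo 4. A product state is a pair (one from each), accepting exactly when both do. Equivalent product states are then merged.
13 states suffice.
       0  1 
>  A   B  C 
   B   D  E 
   C   E  F 
   D   G  H 
   E   H  I 
   F   I  J 
   G   J  K 
   H   K  L 
   I   L  J 
   J   J  J 
   K   J  M 
   L   M  J 
 * M   J  J 
(> = start, * = accepting)

start=A; accept=M; A-0>B; A-1>C; B-0>D; B-1>E; C-0>E; C-1>F; D-0>G; D-1>H; E-0>H; E-1>I; F-0>I; F-1>J; G-0>J; G-1>K; H-0>K; H-1>L; I-0>L; I-1>J; J-0>J; J-1>J; K-0>J; K-1>M; L-0>M; L-1>J; M-0>J; M-1>J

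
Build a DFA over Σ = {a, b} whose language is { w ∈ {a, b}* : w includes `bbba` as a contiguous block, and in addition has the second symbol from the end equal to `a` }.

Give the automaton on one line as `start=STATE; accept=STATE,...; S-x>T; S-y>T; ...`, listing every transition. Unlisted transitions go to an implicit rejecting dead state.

start=q0; accept=q9,q10; q0-a>q1; q0-b>q2; q1-a>q3; q1-b>q4; q2-a>q5; q2-b>q6; q3-a>q3; q3-b>q4; q4-a>q5; q4-b>q6; q5-a>q3; q5-b>q4; q6-a>q5; q6-b>q7; q7-a>q8; q7-b>q7; q8-a>q9; q8-b>q10; q9-a>q9; q9-b>q10; q10-a>q8; q10-b>q11; q11-a>q8; q11-b>q11

Handle the two conditions separately and then intersect. The first has 5 states tracking whether and how much of `bbba` has been seen; the second has 7 states tracking the last 2 symbols read. A product state is a pair (one from each), accepting exactly when both do.
With 12 states:
          a    b  
>  q0     q1   q2 
   q1     q3   q4 
   q2     q5   q6 
   q3     q3   q4 
   q4     q5   q6 
   q5     q3   q4 
   q6     q5   q7 
   q7     q8   q7 
   q8     q9  q10 
 * q9     q9  q10 
 * q10    q8  q11 
   q11    q8  q11 
(> = start, * = accepting)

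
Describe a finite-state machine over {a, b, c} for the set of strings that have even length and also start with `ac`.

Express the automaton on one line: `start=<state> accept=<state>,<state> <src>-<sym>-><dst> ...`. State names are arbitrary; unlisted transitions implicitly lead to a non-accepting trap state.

start=S0 accept=S3 S0-a->S1 S0-b->S2 S0-c->S2 S1-a->S2 S1-b->S2 S1-c->S3 S2-a->S2 S2-b->S2 S2-c->S2 S3-a->S4 S3-b->S4 S3-c->S4 S4-a->S3 S4-b->S3 S4-c->S3

Handle the two conditions separately and then intersect. One (2 states) tracks the input length modulo 2; the other (4 states) tracks whether the input so far still matches the prefix `ac`. Each combined state is a pair, one component from each; accept when both components accept. Minimizing collapses redundant product states.
5 states suffice.
        a   b   c  
>  S0   S1  S2  S2 
   S1   S2  S2  S3 
   S2   S2  S2  S2 
 * S3   S4  S4  S4 
   S4   S3  S3  S3 
(> = start, * = accepting)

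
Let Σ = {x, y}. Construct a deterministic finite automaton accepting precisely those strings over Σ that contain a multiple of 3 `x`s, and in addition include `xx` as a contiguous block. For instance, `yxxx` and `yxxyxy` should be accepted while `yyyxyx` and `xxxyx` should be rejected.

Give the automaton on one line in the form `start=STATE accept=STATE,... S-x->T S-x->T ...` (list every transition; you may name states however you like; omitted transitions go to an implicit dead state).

Handle the two conditions separately and then intersect. One (3 states) tracks the count of `x`s modulo 3; the other (3 states) tracks whether and how much of `xx` has been seen. Each combined state is a pair, one component from each; accept when both components accept.
A 9-state machine:
        x   y  
>  S0   S1  S0 
   S1   S2  S3 
   S2   S4  S2 
   S3   S5  S3 
 * S4   S6  S4 
   S5   S4  S7 
   S6   S2  S6 
   S7   S8  S7 
   S8   S6  S0 
(> = start, * = accepting)

start=S0 accept=S4 S0-x->S1 S0-y->S0 S1-x->S2 S1-y->S3 S2-x->S4 S2-y->S2 S3-x->S5 S3-y->S3 S4-x->S6 S4-y->S4 S5-x->S4 S5-y->S7 S6-x->S2 S6-y->S6 S7-x->S8 S7-y->S7 S8-x->S6 S8-y->S0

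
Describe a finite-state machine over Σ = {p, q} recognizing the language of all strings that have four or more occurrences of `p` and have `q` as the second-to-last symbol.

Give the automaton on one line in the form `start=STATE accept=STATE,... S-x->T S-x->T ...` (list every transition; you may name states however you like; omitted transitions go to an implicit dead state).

Build one automaton per condition and run them in lockstep. The first has 6 states tracking the count of `p`s, saturating at 5; the second has 7 states tracking the last 2 symbols read. A product state is a pair (one from each), accepting exactly when both do.
23 states suffice.
          p    q  
>  S0     S1   S2 
   S1     S3   S4 
   S2     S5   S6 
   S3     S7   S8 
   S4     S9  S10 
   S5     S3   S4 
   S6     S5   S6 
   S7    S11  S12 
   S8    S13  S14 
   S9     S7   S8 
   S10    S9  S10 
   S11   S15  S16 
   S12   S17  S18 
   S13   S11  S12 
   S14   S13  S14 
   S15   S15  S19 
   S16   S20  S21 
 * S17   S15  S16 
   S18   S17  S18 
   S19   S20  S22 
 * S20   S15  S19 
 * S21   S20  S21 
 * S22   S20  S22 
(> = start, * = accepting)

start=S0 accept=S17,S20,S21,S22 S0-p->S1 S0-q->S2 S1-p->S3 S1-q->S4 S2-p->S5 S2-q->S6 S3-p->S7 S3-q->S8 S4-p->S9 S4-q->S10 S5-p->S3 S5-q->S4 S6-p->S5 S6-q->S6 S7-p->S11 S7-q->S12 S8-p->S13 S8-q->S14 S9-p->S7 S9-q->S8 S10-p->S9 S10-q->S10 S11-p->S15 S11-q->S16 S12-p->S17 S12-q->S18 S13-p->S11 S13-q->S12 S14-p->S13 S14-q->S14 S15-p->S15 S15-q->S19 S16-p->S20 S16-q->S21 S17-p->S15 S17-q->S16 S18-p->S17 S18-q->S18 S19-p->S20 S19-q->S22 S20-p->S15 S20-q->S19 S21-p->S20 S21-q->S21 S22-p->S20 S22-q->S22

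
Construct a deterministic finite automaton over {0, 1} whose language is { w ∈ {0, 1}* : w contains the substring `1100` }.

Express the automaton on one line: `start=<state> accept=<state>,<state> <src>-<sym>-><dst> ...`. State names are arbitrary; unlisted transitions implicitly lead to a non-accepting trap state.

start=q0 accept=q4 q0-0->q0 q0-1->q1 q1-0->q0 q1-1->q2 q2-0->q3 q2-1->q2 q3-0->q4 q3-1->q1 q4-0->q4 q4-1->q4

Track how much of `1100` has been matched so far: state q0 is no progress, q4 is the absorbing accept state reached once `1100` has occurred. Intermediate states record partial matches; on a mismatch, fall back to the longest reusable overlap.
With 5 states:
        0   1  
>  q0   q0  q1 
   q1   q0  q2 
   q2   q3  q2 
   q3   q4  q1 
 * q4   q4  q4 
(> = start, * = accepting)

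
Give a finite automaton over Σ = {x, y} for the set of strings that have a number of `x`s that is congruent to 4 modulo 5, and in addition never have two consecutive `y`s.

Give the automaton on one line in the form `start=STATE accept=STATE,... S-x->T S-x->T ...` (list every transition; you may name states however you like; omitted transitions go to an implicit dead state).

Build one automaton per condition and run them in lockstep. The first has 5 states tracking the count of `x`s modulo 5; the second has 3 states tracking partial matches of the forbidden pattern `yy`. A product state is a pair (one from each), accepting exactly when both do. Equivalent product states are then merged.
       x  y 
>  A   B  C 
   B   D  E 
   C   B  F 
   D   G  H 
   E   D  F 
   F   F  F 
   G   I  J 
   H   G  F 
 * I   A  K 
   J   I  F 
 * K   A  F 
(> = start, * = accepting)

start=A accept=I,K A-x->B A-y->C B-x->D B-y->E C-x->B C-y->F D-x->G D-y->H E-x->D E-y->F F-x->F F-y->F G-x->I G-y->J H-x->G H-y->F I-x->A I-y->K J-x->I J-y->F K-x->A K-y->F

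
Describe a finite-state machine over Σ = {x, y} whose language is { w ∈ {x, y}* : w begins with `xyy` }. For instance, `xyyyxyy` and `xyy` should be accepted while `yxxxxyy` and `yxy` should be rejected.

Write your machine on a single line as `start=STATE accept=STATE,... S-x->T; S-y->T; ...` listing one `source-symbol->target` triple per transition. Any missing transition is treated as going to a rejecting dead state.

Walk along `xyy` while the input agrees: from q0 take `x` to q1, and so on. Any deviation drops to the rejecting sink q4. Once q3 is reached the prefix is confirmed and every continuation is accepted.
With 5 states:
        x   y  
>  q0   q1  q4 
   q1   q4  q2 
   q2   q4  q3 
 * q3   q3  q3 
   q4   q4  q4 
(> = start, * = accepting)

start=q0; accept=q3; q0-x->q1; q0-y->q4; q1-x->q4; q1-y->q2; q2-x->q4; q2-y->q3; q3-x->q3; q3-y->q3; q4-x->q4; q4-y->q4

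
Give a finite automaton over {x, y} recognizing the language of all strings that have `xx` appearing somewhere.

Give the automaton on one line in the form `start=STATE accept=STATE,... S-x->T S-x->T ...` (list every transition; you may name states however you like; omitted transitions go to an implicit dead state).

States q0..q1 record the length of the longest prefix of `xx` that matches the current input suffix. Reaching q2 means `xx` has been seen, and we stay there forever. Accept from q2.
        x   y  
>  q0   q1  q0 
   q1   q2  q0 
 * q2   q2  q2 
(> = start, * = accepting)

start=q0 accept=q2 q0-x->q1 q0-y->q0 q1-x->q2 q1-y->q0 q2-x->q2 q2-y->q2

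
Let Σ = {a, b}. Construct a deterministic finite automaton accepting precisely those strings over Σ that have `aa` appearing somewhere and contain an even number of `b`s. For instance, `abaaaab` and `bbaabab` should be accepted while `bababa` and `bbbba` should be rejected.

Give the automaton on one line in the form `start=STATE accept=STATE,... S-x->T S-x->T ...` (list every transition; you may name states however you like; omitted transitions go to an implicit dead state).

Run two small machines in parallel and take their product. The first has 3 states tracking whether and how much of `aa` has been seen; the second has 2 states tracking the count of `b`s modulo 2. A product state is a pair (one from each), accepting exactly when both do.
With 6 states:
        a   b  
>  q0   q1  q2 
   q1   q3  q2 
   q2   q4  q0 
 * q3   q3  q5 
   q4   q5  q0 
   q5   q5  q3 
(> = start, * = accepting)

start=q0 accept=q3 q0-a->q1 q0-b->q2 q1-a->q3 q1-b->q2 q2-a->q4 q2-b->q0 q3-a->q3 q3-b->q5 q4-a->q5 q4-b->q0 q5-a->q5 q5-b->q3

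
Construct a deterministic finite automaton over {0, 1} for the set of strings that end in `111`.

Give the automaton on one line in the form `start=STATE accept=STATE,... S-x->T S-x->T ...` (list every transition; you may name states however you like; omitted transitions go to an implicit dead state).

Let each state record the length of the longest suffix of the input read so far that is also a prefix of `111`. S1 means the last symbol is `1`; S2 means the last 2 symbols are `11`; S3 means the last 3 symbols are `111`. Accept only at S3, where the string currently ends in `111`.
A 4-state machine:
        0   1  
>  S0   S0  S1 
   S1   S0  S2 
   S2   S0  S3 
 * S3   S0  S3 
(> = start, * = accepting)

start=S0 accept=S3 S0-0->S0 S0-1->S1 S1-0->S0 S1-1->S2 S2-0->S0 S2-1->S3 S3-0->S0 S3-1->S3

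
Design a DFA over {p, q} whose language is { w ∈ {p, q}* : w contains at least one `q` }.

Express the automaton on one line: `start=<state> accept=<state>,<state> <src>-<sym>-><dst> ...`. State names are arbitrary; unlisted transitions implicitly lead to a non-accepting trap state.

start=A accept=B,C A-p->A A-q->B B-p->B B-q->C C-p->C C-q->C

Only the number of `q`s matters, and only up to 2. Make a chain A → B → C advanced by each `q` (with C absorbing); every other symbol self-loops. The accepting set is {B, C}.
       p  q 
>  A   A  B 
 * B   B  C 
 * C   C  C 
(> = start, * = accepting)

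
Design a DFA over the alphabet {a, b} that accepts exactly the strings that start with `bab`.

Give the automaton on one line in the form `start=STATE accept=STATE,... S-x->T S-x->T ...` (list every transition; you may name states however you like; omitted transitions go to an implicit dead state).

start=q0 accept=q3 q0-a->q4 q0-b->q1 q1-a->q2 q1-b->q4 q2-a->q4 q2-b->q3 q3-a->q3 q3-b->q3 q4-a->q4 q4-b->q4

Walk along `bab` while the input agrees: from q0 take `b` to q1, and so on. Any deviation drops to the rejecting sink q4. Once q3 is reached the prefix is confirmed and every continuation is accepted.
        a   b  
>  q0   q4  q1 
   q1   q2  q4 
   q2   q4  q3 
 * q3   q3  q3 
   q4   q4  q4 
(> = start, * = accepting)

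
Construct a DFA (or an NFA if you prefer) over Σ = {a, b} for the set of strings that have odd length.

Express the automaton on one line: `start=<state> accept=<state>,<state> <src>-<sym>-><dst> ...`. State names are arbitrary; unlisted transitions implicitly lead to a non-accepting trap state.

start=q0 accept=q1 q0-a->q1 q0-b->q1 q1-a->q0 q1-b->q0

Only the length mod 2 matters, so use a 2-cycle: from any state, every input symbol moves to the next state, wrapping q1 back to q0. Mark q1 accepting.
A 2-state machine:
        a   b  
>  q0   q1  q1 
 * q1   q0  q0 
(> = start, * = accepting)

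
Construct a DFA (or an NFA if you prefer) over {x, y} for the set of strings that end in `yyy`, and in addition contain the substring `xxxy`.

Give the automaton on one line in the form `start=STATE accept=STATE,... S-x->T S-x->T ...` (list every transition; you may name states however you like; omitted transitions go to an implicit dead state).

start=S0 accept=S10 S0-x->S1 S0-y->S2 S1-x->S3 S1-y->S2 S2-x->S1 S2-y->S4 S3-x->S5 S3-y->S2 S4-x->S1 S4-y->S6 S5-x->S5 S5-y->S7 S6-x->S1 S6-y->S6 S7-x->S8 S7-y->S9 S8-x->S8 S8-y->S7 S9-x->S8 S9-y->S10 S10-x->S8 S10-y->S10

Handle the two conditions separately and then intersect. One (4 states) tracks how much of the suffix `yyy` has currently been matched; the other (5 states) tracks whether and how much of `xxxy` has been seen. Each combined state is a pair, one component from each; accept when both components accept.
11 states suffice.
          x    y  
>  S0     S1   S2 
   S1     S3   S2 
   S2     S1   S4 
   S3     S5   S2 
   S4     S1   S6 
   S5     S5   S7 
   S6     S1   S6 
   S7     S8   S9 
   S8     S8   S7 
   S9     S8  S10 
 * S10    S8  S10 
(> = start, * = accepting)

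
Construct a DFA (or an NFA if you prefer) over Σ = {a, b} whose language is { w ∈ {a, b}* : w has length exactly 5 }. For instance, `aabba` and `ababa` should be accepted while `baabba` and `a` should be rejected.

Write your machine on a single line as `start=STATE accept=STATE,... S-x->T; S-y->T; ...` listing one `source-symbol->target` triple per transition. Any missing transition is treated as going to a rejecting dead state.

start=s0; accept=s5; s0-a->s1; s0-b->s1; s1-a->s2; s1-b->s2; s2-a->s3; s2-b->s3; s3-a->s4; s3-b->s4; s4-a->s5; s4-b->s5; s5-a->s6; s5-b->s6; s6-a->s6; s6-b->s6

Count input length up to 6: every symbol moves from s0 toward s6, which means 'more than 5' and absorbs. Accept from {s5}.
7 states suffice.
        a   b  
>  s0   s1  s1 
   s1   s2  s2 
   s2   s3  s3 
   s3   s4  s4 
   s4   s5  s5 
 * s5   s6  s6 
   s6   s6  s6 
(> = start, * = accepting)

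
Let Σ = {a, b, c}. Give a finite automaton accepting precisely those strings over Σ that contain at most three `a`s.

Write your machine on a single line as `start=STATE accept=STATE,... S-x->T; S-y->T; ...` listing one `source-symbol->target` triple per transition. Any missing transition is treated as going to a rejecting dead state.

start=q0; accept=q0,q1,q2,q3; q0-a->q1; q0-b->q0; q0-c->q0; q1-a->q2; q1-b->q1; q1-c->q1; q2-a->q3; q2-b->q2; q2-c->q2; q3-a->q4; q3-b->q3; q3-c->q3; q4-a->q4; q4-b->q4; q4-c->q4

Count `a`s, saturating at 4: states q0 through q3 mean 0 through 3 `a`s seen; q4 means more than 3. Each `a` increments (capped at q4); other symbols loop. Accept from {q0, q1, q2, q3}.
With 5 states:
        a   b   c  
>* q0   q1  q0  q0 
 * q1   q2  q1  q1 
 * q2   q3  q2  q2 
 * q3   q4  q3  q3 
   q4   q4  q4  q4 
(> = start, * = accepting)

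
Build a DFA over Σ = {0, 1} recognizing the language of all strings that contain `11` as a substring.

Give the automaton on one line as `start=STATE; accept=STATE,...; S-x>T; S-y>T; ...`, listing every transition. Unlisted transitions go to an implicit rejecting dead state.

Track how much of `11` has been matched so far: state A is no progress, C is the absorbing accept state reached once `11` has occurred. Intermediate states record partial matches; on a mismatch, fall back to the longest reusable overlap.
3 states suffice.
       0  1 
>  A   A  B 
   B   A  C 
 * C   C  C 
(> = start, * = accepting)

start=A; accept=C; A-0>A; A-1>B; B-0>A; B-1>C; C-0>C; C-1>C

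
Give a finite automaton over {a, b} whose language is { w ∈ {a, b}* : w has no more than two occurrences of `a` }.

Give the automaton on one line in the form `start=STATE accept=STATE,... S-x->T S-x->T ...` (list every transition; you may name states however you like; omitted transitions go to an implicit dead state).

start=s0 accept=s0,s1,s2 s0-a->s1 s0-b->s0 s1-a->s2 s1-b->s1 s2-a->s3 s2-b->s2 s3-a->s3 s3-b->s3

Count `a`s, saturating at 3: states s0 through s2 mean 0 through 2 `a`s seen; s3 means more than 2. Each `a` increments (capped at s3); other symbols loop. Accept from {s0, s1, s2}.
        a   b  
>* s0   s1  s0 
 * s1   s2  s1 
 * s2   s3  s2 
   s3   s3  s3 
(> = start, * = accepting)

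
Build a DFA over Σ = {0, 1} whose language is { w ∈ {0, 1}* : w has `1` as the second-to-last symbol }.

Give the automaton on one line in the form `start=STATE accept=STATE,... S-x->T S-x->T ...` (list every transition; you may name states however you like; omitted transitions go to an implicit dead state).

start=q0 accept=q5,q6 q0-0->q1 q0-1->q2 q1-0->q3 q1-1->q4 q2-0->q5 q2-1->q6 q3-0->q3 q3-1->q4 q4-0->q5 q4-1->q6 q5-0->q3 q5-1->q4 q6-0->q5 q6-1->q6

A DFA must remember the last 2 symbols (since which symbol is second-to-last isn't known until the input ends). Use one state per possible window of the last ≤2 symbols; accept from those whose window starts with `1`.
7 states suffice.
        0   1  
>  q0   q1  q2 
   q1   q3  q4 
   q2   q5  q6 
   q3   q3  q4 
   q4   q5  q6 
 * q5   q3  q4 
 * q6   q5  q6 
(> = start, * = accepting)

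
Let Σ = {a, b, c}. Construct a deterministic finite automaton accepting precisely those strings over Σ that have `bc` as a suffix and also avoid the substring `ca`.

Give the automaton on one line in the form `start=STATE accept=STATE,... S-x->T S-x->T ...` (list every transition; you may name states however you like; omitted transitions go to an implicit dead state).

Run two small machines in parallel and take their product. One (3 states) tracks how much of the suffix `bc` has currently been matched; the other (3 states) tracks partial matches of the forbidden pattern `ca`. Each combined state is a pair, one component from each; accept when both components accept.
7 states suffice.
        a   b   c  
>  q0   q0  q1  q2 
   q1   q0  q1  q3 
   q2   q4  q1  q2 
 * q3   q4  q1  q2 
   q4   q4  q5  q4 
   q5   q4  q5  q6 
   q6   q4  q5  q4 
(> = start, * = accepting)

start=q0 accept=q3 q0-a->q0 q0-b->q1 q0-c->q2 q1-a->q0 q1-b->q1 q1-c->q3 q2-a->q4 q2-b->q1 q2-c->q2 q3-a->q4 q3-b->q1 q3-c->q2 q4-a->q4 q4-b->q5 q4-c->q4 q5-a->q4 q5-b->q5 q5-c->q6 q6-a->q4 q6-b->q5 q6-c->q4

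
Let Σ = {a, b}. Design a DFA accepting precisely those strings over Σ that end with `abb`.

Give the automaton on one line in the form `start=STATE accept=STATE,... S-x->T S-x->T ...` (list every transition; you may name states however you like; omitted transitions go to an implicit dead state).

Let each state record the length of the longest suffix of the input read so far that is also a prefix of `abb`. q1 means the last symbol is `a`; q2 means the last 2 symbols are `ab`; q3 means the last 3 symbols are `abb`. Accept only at q3, where the string currently ends in `abb`.
        a   b  
>  q0   q1  q0 
   q1   q1  q2 
   q2   q1  q3 
 * q3   q1  q0 
(> = start, * = accepting)

start=q0 accept=q3 q0-a->q1 q0-b->q0 q1-a->q1 q1-b->q2 q2-a->q1 q2-b->q3 q3-a->q1 q3-b->q0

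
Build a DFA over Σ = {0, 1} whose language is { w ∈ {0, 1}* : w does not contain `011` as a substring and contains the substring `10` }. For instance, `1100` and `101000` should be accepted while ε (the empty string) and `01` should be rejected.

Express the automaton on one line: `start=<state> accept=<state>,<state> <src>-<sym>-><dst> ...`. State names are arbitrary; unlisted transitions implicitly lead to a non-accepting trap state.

Handle the two conditions separately and then intersect. The first has 4 states tracking partial matches of the forbidden pattern `011`; the second has 3 states tracking whether and how much of `10` has been seen. A product state is a pair (one from each), accepting exactly when both do.
8 states suffice.
        0   1  
>  q0   q1  q2 
   q1   q1  q3 
   q2   q4  q2 
   q3   q4  q5 
 * q4   q4  q6 
   q5   q7  q5 
 * q6   q4  q7 
   q7   q7  q7 
(> = start, * = accepting)

start=q0 accept=q4,q6 q0-0->q1 q0-1->q2 q1-0->q1 q1-1->q3 q2-0->q4 q2-1->q2 q3-0->q4 q3-1->q5 q4-0->q4 q4-1->q6 q5-0->q7 q5-1->q5 q6-0->q4 q6-1->q7 q7-0->q7 q7-1->q7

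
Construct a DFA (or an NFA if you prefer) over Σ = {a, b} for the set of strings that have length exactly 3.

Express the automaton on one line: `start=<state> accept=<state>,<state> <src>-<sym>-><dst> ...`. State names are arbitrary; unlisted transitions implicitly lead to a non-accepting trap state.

start=S0 accept=S3 S0-a->S1 S0-b->S1 S1-a->S2 S1-b->S2 S2-a->S3 S2-b->S3 S3-a->S4 S3-b->S4 S4-a->S4 S4-b->S4

We only need to distinguish lengths 0, 1, …, 3, and '>3'. Chain S0 → S1 → S2 → S3 → S4 on every symbol, with S4 looping. Accepting states: {S3}.
        a   b  
>  S0   S1  S1 
   S1   S2  S2 
   S2   S3  S3 
 * S3   S4  S4 
   S4   S4  S4 
(> = start, * = accepting)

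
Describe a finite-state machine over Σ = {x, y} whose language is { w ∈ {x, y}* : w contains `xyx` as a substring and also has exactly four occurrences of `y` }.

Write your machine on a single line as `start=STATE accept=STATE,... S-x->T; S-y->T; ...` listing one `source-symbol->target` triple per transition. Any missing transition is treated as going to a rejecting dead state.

start=q0; accept=q16; q0-x->q1; q0-y->q2; q1-x->q1; q1-y->q3; q2-x->q4; q2-y->q5; q3-x->q6; q3-y->q5; q4-x->q4; q4-y->q7; q5-x->q8; q5-y->q9; q6-x->q6; q6-y->q10; q7-x->q10; q7-y->q9; q8-x->q8; q8-y->q11; q9-x->q12; q9-y->q13; q10-x->q10; q10-y->q14; q11-x->q14; q11-y->q13; q12-x->q12; q12-y->q15; q13-x->q13; q13-y->q13; q14-x->q14; q14-y->q16; q15-x->q16; q15-y->q13; q16-x->q16; q16-y->q13

Handle the two conditions separately and then intersect. One (4 states) tracks whether and how much of `xyx` has been seen; the other (6 states) tracks the count of `y`s, saturating at 5. Each combined state is a pair, one component from each; accept when both components accept. Equivalent product states are then merged.
A 17-state machine:
          x    y  
>  q0     q1   q2 
   q1     q1   q3 
   q2     q4   q5 
   q3     q6   q5 
   q4     q4   q7 
   q5     q8   q9 
   q6     q6  q10 
   q7    q10   q9 
   q8     q8  q11 
   q9    q12  q13 
   q10   q10  q14 
   q11   q14  q13 
   q12   q12  q15 
   q13   q13  q13 
   q14   q14  q16 
   q15   q16  q13 
 * q16   q16  q13 
(> = start, * = accepting)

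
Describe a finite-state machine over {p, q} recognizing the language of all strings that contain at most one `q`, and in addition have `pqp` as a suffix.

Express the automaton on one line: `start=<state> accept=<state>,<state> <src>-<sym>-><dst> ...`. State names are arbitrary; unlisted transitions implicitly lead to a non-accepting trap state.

Build one automaton per condition and run them in lockstep. The first has 3 states tracking the count of `q`s, saturating at 2; the second has 4 states tracking how much of the suffix `pqp` has currently been matched. A product state is a pair (one from each), accepting exactly when both do.
A 10-state machine:
        p   q  
>  S0   S1  S2 
   S1   S1  S3 
   S2   S4  S5 
   S3   S6  S5 
   S4   S4  S7 
   S5   S8  S5 
 * S6   S4  S7 
   S7   S9  S5 
   S8   S8  S7 
   S9   S8  S7 
(> = start, * = accepting)

start=S0 accept=S6 S0-p->S1 S0-q->S2 S1-p->S1 S1-q->S3 S2-p->S4 S2-q->S5 S3-p->S6 S3-q->S5 S4-p->S4 S4-q->S7 S5-p->S8 S5-q->S5 S6-p->S4 S6-q->S7 S7-p->S9 S7-q->S5 S8-p->S8 S8-q->S7 S9-p->S8 S9-q->S7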